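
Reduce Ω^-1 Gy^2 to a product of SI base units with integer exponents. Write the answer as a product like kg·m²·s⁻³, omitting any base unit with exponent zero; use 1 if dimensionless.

kg⁻¹·m²·s⁻¹·A²

Ω = kg·m²·s⁻³·A⁻².
So Ω⁻¹ = kg⁻¹·m⁻²·s³·A².
Gy = m²·s⁻².
So Gy² = m⁴·s⁻⁴.
Combining: Ω⁻¹·Gy² = (kg⁻¹·m⁻²·s³·A²) · (m⁴·s⁻⁴) = kg⁻¹·m²·s⁻¹·A².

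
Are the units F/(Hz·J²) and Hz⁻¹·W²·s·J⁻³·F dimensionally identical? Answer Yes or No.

Left side:
  Hz = 1/s = s⁻¹ (frequency is cycles per second).
  So Hz⁻¹ = s.
  J = N·m (work = force × distance),
      = kg·m²·s⁻².
  So J⁻² = kg⁻²·m⁻⁴·s⁴.
  F = C/V (capacitance = charge per voltage),
      = A·s/(kg·m²·s⁻³·A⁻¹) (substituting C and V),
      = kg⁻¹·m⁻²·s⁴·A².
  Combining: Hz⁻¹·J⁻²·F = s · (kg⁻²·m⁻⁴·s⁴) · (kg⁻¹·m⁻²·s⁴·A²) = kg⁻³·m⁻⁶·s⁹·A².
Right side:
  Hz = 1/s = s⁻¹ (frequency is cycles per second).
  So Hz⁻¹ = s.
  W = J/s (power = energy per time),
      = kg·m²·s⁻³.
  So W² = kg²·m⁴·s⁻⁶.
  J = N·m (work = force × distance),
      = kg·m²·s⁻².
  So J⁻³ = kg⁻³·m⁻⁶·s⁶.
  F = C/V (capacitance = charge per voltage),
      = A·s/(kg·m²·s⁻³·A⁻¹) (substituting C and V),
      = kg⁻¹·m⁻²·s⁴·A².
  Combining: Hz⁻¹·W²·s·J⁻³·F = s · (kg²·m⁴·s⁻⁶) · s · (kg⁻³·m⁻⁶·s⁶) · (kg⁻¹·m⁻²·s⁴·A²) = kg⁻²·m⁻⁴·s⁶·A².
Left is kg⁻³·m⁻⁶·s⁹·A²; right is kg⁻²·m⁻⁴·s⁶·A² — different.

No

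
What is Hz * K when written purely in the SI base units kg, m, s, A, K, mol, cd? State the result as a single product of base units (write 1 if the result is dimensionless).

s⁻¹·K

Hz = 1/s = s⁻¹ (frequency is cycles per second).
Combining: Hz·K = s⁻¹ · K = s⁻¹·K.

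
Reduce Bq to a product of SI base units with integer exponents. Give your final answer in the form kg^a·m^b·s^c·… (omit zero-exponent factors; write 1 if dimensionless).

s⁻¹

Bq = 1/s = s⁻¹ (activity is decays per second).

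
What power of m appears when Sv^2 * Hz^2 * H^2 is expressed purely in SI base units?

Sv = m²·s⁻².
So Sv² = m⁴·s⁻⁴.
Hz = s⁻¹.
So Hz² = s⁻².
H = kg·m²·s⁻²·A⁻².
So H² = kg²·m⁴·s⁻⁴·A⁻⁴.
Combining: Sv²·Hz²·H² = (m⁴·s⁻⁴) · s⁻² · (kg²·m⁴·s⁻⁴·A⁻⁴) = kg²·m⁸·s⁻¹⁰·A⁻⁴.
The exponent of m is 8.

8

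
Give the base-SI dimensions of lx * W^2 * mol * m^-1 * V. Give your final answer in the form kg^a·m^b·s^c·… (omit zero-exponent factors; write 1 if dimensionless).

kg³·m³·s⁻⁹·A⁻¹·mol·cd

lx = m⁻²·cd.
W = kg·m²·s⁻³.
So W² = kg²·m⁴·s⁻⁶.
V = kg·m²·s⁻³·A⁻¹.
Combining: lx·W²·mol·m⁻¹·V = (m⁻²·cd) · (kg²·m⁴·s⁻⁶) · mol · m⁻¹ · (kg·m²·s⁻³·A⁻¹) = kg³·m³·s⁻⁹·A⁻¹·mol·cd.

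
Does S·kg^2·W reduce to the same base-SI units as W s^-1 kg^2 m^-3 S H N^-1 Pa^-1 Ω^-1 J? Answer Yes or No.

Left side:
  S = 1/Ω (conductance is reciprocal resistance),
      = kg⁻¹·m⁻²·s³·A².
  W = J/s (power = energy per time),
      = kg·m²·s⁻³.
  Combining: S·kg²·W = (kg⁻¹·m⁻²·s³·A²) · kg² · (kg·m²·s⁻³) = kg²·A².
Right side:
  W = J/s (power = energy per time),
      = kg·m²·s⁻³.
  S = 1/Ω (conductance is reciprocal resistance),
      = kg⁻¹·m⁻²·s³·A².
  H = Wb/A (inductance = flux per current),
      = kg·m²·s⁻²·A⁻².
  N = kg·m/s² = kg·m·s⁻² (force = mass × acceleration).
  So N⁻¹ = kg⁻¹·m⁻¹·s².
  Pa = N/m² (pressure = force per area),
      = kg·m⁻¹·s⁻².
  So Pa⁻¹ = kg⁻¹·m·s².
  Ω = V/A (resistance = voltage per current),
      = kg·m²·s⁻³·A⁻².
  So Ω⁻¹ = kg⁻¹·m⁻²·s³·A².
  J = N·m (work = force × distance),
      = kg·m²·s⁻².
  Combining: W·s⁻¹·kg²·m⁻³·S·H·N⁻¹·Pa⁻¹·Ω⁻¹·J = (kg·m²·s⁻³) · s⁻¹ · kg² · m⁻³ · (kg⁻¹·m⁻²·s³·A²) · (kg·m²·s⁻²·A⁻²) · (kg⁻¹·m⁻¹·s²) · (kg⁻¹·m·s²) · (kg⁻¹·m⁻²·s³·A²) · (kg·m²·s⁻²) = kg·m⁻¹·s²·A².
Left is kg²·A²; right is kg·m⁻¹·s²·A² — different.

No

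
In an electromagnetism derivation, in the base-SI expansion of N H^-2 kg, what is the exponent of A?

4

N = kg·m/s² = kg·m·s⁻² (force = mass × acceleration).
H = Wb/A (inductance = flux per current),
    = kg·m²·s⁻²·A⁻².
So H⁻² = kg⁻²·m⁻⁴·s⁴·A⁴.
Combining: N·H⁻²·kg = (kg·m·s⁻²) · (kg⁻²·m⁻⁴·s⁴·A⁴) · kg = m⁻³·s²·A⁴.
The exponent of A is 4.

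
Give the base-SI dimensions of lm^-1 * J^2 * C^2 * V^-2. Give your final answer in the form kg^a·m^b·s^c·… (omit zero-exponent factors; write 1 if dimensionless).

lm = cd·sr = cd (luminous flux; sr is dimensionless).
So lm⁻¹ = cd⁻¹.
J = N·m (work = force × distance),
    = kg·m²·s⁻².
So J² = kg²·m⁴·s⁻⁴.
C = A·s = s·A (charge = current × time).
So C² = s²·A².
V = W/A (potential = power per current),
    = kg·m²·s⁻³·A⁻¹.
So V⁻² = kg⁻²·m⁻⁴·s⁶·A².
Combining: lm⁻¹·J²·C²·V⁻² = cd⁻¹ · (kg²·m⁴·s⁻⁴) · (s²·A²) · (kg⁻²·m⁻⁴·s⁶·A²) = s⁴·A⁴·cd⁻¹.

s⁴·A⁴·cd⁻¹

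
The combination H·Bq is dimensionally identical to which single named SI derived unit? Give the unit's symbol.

H = kg·m²·s⁻²·A⁻².
Bq = s⁻¹.
Combining: H·Bq = (kg·m²·s⁻²·A⁻²) · s⁻¹ = kg·m²·s⁻³·A⁻².
kg·m²·s⁻³·A⁻² is the base-SI form of the ohm.

Ω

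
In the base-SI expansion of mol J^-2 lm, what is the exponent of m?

-4

J = N·m (work = force × distance),
    = kg·m²·s⁻².
So J⁻² = kg⁻²·m⁻⁴·s⁴.
lm = cd·sr = cd (luminous flux; sr is dimensionless).
Combining: mol·J⁻²·lm = mol · (kg⁻²·m⁻⁴·s⁴) · cd = kg⁻²·m⁻⁴·s⁴·mol·cd.
The exponent of m is -4.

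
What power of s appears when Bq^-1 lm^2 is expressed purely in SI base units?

Bq = 1/s = s⁻¹ (activity is decays per second).
So Bq⁻¹ = s.
lm = cd·sr = cd (luminous flux; sr is dimensionless).
So lm² = cd².
Combining: Bq⁻¹·lm² = s · cd² = s·cd².
The exponent of s is 1.

1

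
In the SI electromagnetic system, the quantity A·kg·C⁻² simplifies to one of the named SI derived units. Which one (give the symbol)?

C = s·A.
So C⁻² = s⁻²·A⁻².
Combining: A·kg·C⁻² = A · kg · (s⁻²·A⁻²) = kg·s⁻²·A⁻¹.
kg·s⁻²·A⁻¹ is the base-SI form of the tesla.

T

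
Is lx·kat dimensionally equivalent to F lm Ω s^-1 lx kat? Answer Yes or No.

No

Left side:
  lx = m⁻²·cd.
  kat = s⁻¹·mol.
  Combining: lx·kat = (m⁻²·cd) · (s⁻¹·mol) = m⁻²·s⁻¹·mol·cd.
Right side:
  F = kg⁻¹·m⁻²·s⁴·A².
  lm = cd.
  Ω = kg·m²·s⁻³·A⁻².
  lx = m⁻²·cd.
  kat = s⁻¹·mol.
  Combining: F·lm·Ω·s⁻¹·lx·kat = (kg⁻¹·m⁻²·s⁴·A²) · cd · (kg·m²·s⁻³·A⁻²) · s⁻¹ · (m⁻²·cd) · (s⁻¹·mol) = m⁻²·s⁻¹·mol·cd².
Left is m⁻²·s⁻¹·mol·cd; right is m⁻²·s⁻¹·mol·cd² — different.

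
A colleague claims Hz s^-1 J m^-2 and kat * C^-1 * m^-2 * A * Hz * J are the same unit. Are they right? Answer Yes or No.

No

Left side:
  Hz = s⁻¹.
  J = kg·m²·s⁻².
  Combining: Hz·s⁻¹·J·m⁻² = s⁻¹ · s⁻¹ · (kg·m²·s⁻²) · m⁻² = kg·s⁻⁴.
Right side:
  kat = mol/s = s⁻¹·mol (catalytic activity).
  C = A·s = s·A (charge = current × time).
  So C⁻¹ = s⁻¹·A⁻¹.
  Hz = 1/s = s⁻¹ (frequency is cycles per second).
  J = N·m (work = force × distance),
      = kg·m²·s⁻².
  Combining: kat·C⁻¹·m⁻²·A·Hz·J = (s⁻¹·mol) · (s⁻¹·A⁻¹) · m⁻² · A · s⁻¹ · (kg·m²·s⁻²) = kg·s⁻⁵·mol.
Left is kg·s⁻⁴; right is kg·s⁻⁵·mol — different.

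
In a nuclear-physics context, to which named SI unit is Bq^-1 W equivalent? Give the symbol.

Bq = s⁻¹.
So Bq⁻¹ = s.
W = kg·m²·s⁻³.
Combining: Bq⁻¹·W = s · (kg·m²·s⁻³) = kg·m²·s⁻².
kg·m²·s⁻² is the base-SI form of the joule.

J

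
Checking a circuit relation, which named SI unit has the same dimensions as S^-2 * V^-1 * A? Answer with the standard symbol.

Ω

S = kg⁻¹·m⁻²·s³·A².
So S⁻² = kg²·m⁴·s⁻⁶·A⁻⁴.
V = kg·m²·s⁻³·A⁻¹.
So V⁻¹ = kg⁻¹·m⁻²·s³·A.
Combining: S⁻²·V⁻¹·A = (kg²·m⁴·s⁻⁶·A⁻⁴) · (kg⁻¹·m⁻²·s³·A) · A = kg·m²·s⁻³·A⁻².
kg·m²·s⁻³·A⁻² is the base-SI form of the ohm.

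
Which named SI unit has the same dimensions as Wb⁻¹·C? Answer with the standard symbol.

Wb = V·s (flux: a volt is a weber per second),
    = kg·m²·s⁻²·A⁻¹.
So Wb⁻¹ = kg⁻¹·m⁻²·s²·A.
C = A·s = s·A (charge = current × time).
Combining: Wb⁻¹·C = (kg⁻¹·m⁻²·s²·A) · (s·A) = kg⁻¹·m⁻²·s³·A².
kg⁻¹·m⁻²·s³·A² is the base-SI form of the siemens.

S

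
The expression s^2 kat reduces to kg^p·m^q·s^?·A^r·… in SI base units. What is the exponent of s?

kat = mol/s = s⁻¹·mol (catalytic activity).
Combining: s²·kat = s² · (s⁻¹·mol) = s·mol.
The exponent of s is 1.

1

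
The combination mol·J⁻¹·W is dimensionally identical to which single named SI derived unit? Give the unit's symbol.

kat

J = kg·m²·s⁻².
So J⁻¹ = kg⁻¹·m⁻²·s².
W = kg·m²·s⁻³.
Combining: mol·J⁻¹·W = mol · (kg⁻¹·m⁻²·s²) · (kg·m²·s⁻³) = s⁻¹·mol.
s⁻¹·mol is the base-SI form of the katal.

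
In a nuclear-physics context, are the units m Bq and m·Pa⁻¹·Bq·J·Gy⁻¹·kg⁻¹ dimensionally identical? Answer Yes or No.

No

Left side:
  Bq = 1/s = s⁻¹ (activity is decays per second).
  Combining: m·Bq = m · s⁻¹ = m·s⁻¹.
Right side:
  Pa = kg·m⁻¹·s⁻².
  So Pa⁻¹ = kg⁻¹·m·s².
  Bq = s⁻¹.
  J = kg·m²·s⁻².
  Gy = m²·s⁻².
  So Gy⁻¹ = m⁻²·s².
  Combining: m·Pa⁻¹·Bq·J·Gy⁻¹·kg⁻¹ = m · (kg⁻¹·m·s²) · s⁻¹ · (kg·m²·s⁻²) · (m⁻²·s²) · kg⁻¹ = kg⁻¹·m²·s.
Left is m·s⁻¹; right is kg⁻¹·m²·s — different.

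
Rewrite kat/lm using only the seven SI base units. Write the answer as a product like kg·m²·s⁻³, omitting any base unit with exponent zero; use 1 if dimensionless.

kat = mol/s = s⁻¹·mol (catalytic activity).
lm = cd·sr = cd (luminous flux; sr is dimensionless).
So lm⁻¹ = cd⁻¹.
Combining: kat·lm⁻¹ = (s⁻¹·mol) · cd⁻¹ = s⁻¹·mol·cd⁻¹.

s⁻¹·mol·cd⁻¹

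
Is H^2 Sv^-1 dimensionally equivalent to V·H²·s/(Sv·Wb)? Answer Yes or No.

Left side:
  H = Wb/A (inductance = flux per current),
      = kg·m²·s⁻²·A⁻².
  So H² = kg²·m⁴·s⁻⁴·A⁻⁴.
  Sv = J/kg (equivalent dose = energy per mass),
      = m²·s⁻².
  So Sv⁻¹ = m⁻²·s².
  Combining: H²·Sv⁻¹ = (kg²·m⁴·s⁻⁴·A⁻⁴) · (m⁻²·s²) = kg²·m²·s⁻²·A⁻⁴.
Right side:
  Sv = m²·s⁻².
  So Sv⁻¹ = m⁻²·s².
  Wb = kg·m²·s⁻²·A⁻¹.
  So Wb⁻¹ = kg⁻¹·m⁻²·s²·A.
  V = kg·m²·s⁻³·A⁻¹.
  H = kg·m²·s⁻²·A⁻².
  So H² = kg²·m⁴·s⁻⁴·A⁻⁴.
  Combining: Sv⁻¹·Wb⁻¹·V·H²·s = (m⁻²·s²) · (kg⁻¹·m⁻²·s²·A) · (kg·m²·s⁻³·A⁻¹) · (kg²·m⁴·s⁻⁴·A⁻⁴) · s = kg²·m²·s⁻²·A⁻⁴.
Both reduce to kg²·m²·s⁻²·A⁻⁴.

Yes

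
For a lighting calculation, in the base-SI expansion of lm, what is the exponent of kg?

lm = cd.
The exponent of kg is 0.

0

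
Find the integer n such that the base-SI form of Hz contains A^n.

0

Hz = 1/s = s⁻¹ (frequency is cycles per second).
The exponent of A is 0.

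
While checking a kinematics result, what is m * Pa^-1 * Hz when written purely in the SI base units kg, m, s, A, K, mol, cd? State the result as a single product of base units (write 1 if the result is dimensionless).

kg⁻¹·m²·s

Pa = N/m² (pressure = force per area),
    = kg·m⁻¹·s⁻².
So Pa⁻¹ = kg⁻¹·m·s².
Hz = 1/s = s⁻¹ (frequency is cycles per second).
Combining: m·Pa⁻¹·Hz = m · (kg⁻¹·m·s²) · s⁻¹ = kg⁻¹·m²·s.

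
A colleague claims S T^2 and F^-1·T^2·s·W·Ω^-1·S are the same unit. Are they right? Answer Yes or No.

No

Left side:
  S = 1/Ω (conductance is reciprocal resistance),
      = kg⁻¹·m⁻²·s³·A².
  T = Wb/m² (flux density = flux per area),
      = kg·s⁻²·A⁻¹.
  So T² = kg²·s⁻⁴·A⁻².
  Combining: S·T² = (kg⁻¹·m⁻²·s³·A²) · (kg²·s⁻⁴·A⁻²) = kg·m⁻²·s⁻¹.
Right side:
  F = C/V (capacitance = charge per voltage),
      = A·s/(kg·m²·s⁻³·A⁻¹) (substituting C and V),
      = kg⁻¹·m⁻²·s⁴·A².
  So F⁻¹ = kg·m²·s⁻⁴·A⁻².
  T = Wb/m² (flux density = flux per area),
      = kg·s⁻²·A⁻¹.
  So T² = kg²·s⁻⁴·A⁻².
  W = J/s (power = energy per time),
      = kg·m²·s⁻³.
  Ω = V/A (resistance = voltage per current),
      = kg·m²·s⁻³·A⁻².
  So Ω⁻¹ = kg⁻¹·m⁻²·s³·A².
  S = 1/Ω (conductance is reciprocal resistance),
      = kg⁻¹·m⁻²·s³·A².
  Combining: F⁻¹·T²·s·W·Ω⁻¹·S = (kg·m²·s⁻⁴·A⁻²) · (kg²·s⁻⁴·A⁻²) · s · (kg·m²·s⁻³) · (kg⁻¹·m⁻²·s³·A²) · (kg⁻¹·m⁻²·s³·A²) = kg²·s⁻⁴.
Left is kg·m⁻²·s⁻¹; right is kg²·s⁻⁴ — different.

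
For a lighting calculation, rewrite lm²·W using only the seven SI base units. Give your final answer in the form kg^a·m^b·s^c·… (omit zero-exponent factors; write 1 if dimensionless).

lm = cd·sr = cd (luminous flux; sr is dimensionless).
So lm² = cd².
W = J/s (power = energy per time),
    = kg·m²·s⁻³.
Combining: lm²·W = cd² · (kg·m²·s⁻³) = kg·m²·s⁻³·cd².

kg·m²·s⁻³·cd²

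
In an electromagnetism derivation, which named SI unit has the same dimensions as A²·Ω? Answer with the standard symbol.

W

Ω = kg·m²·s⁻³·A⁻².
Combining: A²·Ω = A² · (kg·m²·s⁻³·A⁻²) = kg·m²·s⁻³.
kg·m²·s⁻³ is the base-SI form of the watt.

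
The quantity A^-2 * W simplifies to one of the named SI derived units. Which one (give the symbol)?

Ω

W = J/s (power = energy per time),
    = kg·m²·s⁻³.
Combining: A⁻²·W = A⁻² · (kg·m²·s⁻³) = kg·m²·s⁻³·A⁻².
kg·m²·s⁻³·A⁻² is the base-SI form of the ohm.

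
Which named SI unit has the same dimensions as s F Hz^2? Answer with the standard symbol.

F = C/V (capacitance = charge per voltage),
    = A·s/(kg·m²·s⁻³·A⁻¹) (substituting C and V),
    = kg⁻¹·m⁻²·s⁴·A².
Hz = 1/s = s⁻¹ (frequency is cycles per second).
So Hz² = s⁻².
Combining: s·F·Hz² = s · (kg⁻¹·m⁻²·s⁴·A²) · s⁻² = kg⁻¹·m⁻²·s³·A².
kg⁻¹·m⁻²·s³·A² is the base-SI form of the siemens.

S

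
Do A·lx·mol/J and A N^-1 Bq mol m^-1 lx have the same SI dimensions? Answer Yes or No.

Left side:
  lx = lm/m² (illuminance = luminous flux per area),
      = m⁻²·cd.
  J = N·m (work = force × distance),
      = kg·m²·s⁻².
  So J⁻¹ = kg⁻¹·m⁻²·s².
  Combining: A·lx·J⁻¹·mol = A · (m⁻²·cd) · (kg⁻¹·m⁻²·s²) · mol = kg⁻¹·m⁻⁴·s²·A·mol·cd.
Right side:
  N = kg·m·s⁻².
  So N⁻¹ = kg⁻¹·m⁻¹·s².
  Bq = s⁻¹.
  lx = m⁻²·cd.
  Combining: A·N⁻¹·Bq·mol·m⁻¹·lx = A · (kg⁻¹·m⁻¹·s²) · s⁻¹ · mol · m⁻¹ · (m⁻²·cd) = kg⁻¹·m⁻⁴·s·A·mol·cd.
Left is kg⁻¹·m⁻⁴·s²·A·mol·cd; right is kg⁻¹·m⁻⁴·s·A·mol·cd — different.

No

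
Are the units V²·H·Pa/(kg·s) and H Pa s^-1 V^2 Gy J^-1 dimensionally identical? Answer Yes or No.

Left side:
  V = kg·m²·s⁻³·A⁻¹.
  So V² = kg²·m⁴·s⁻⁶·A⁻².
  H = kg·m²·s⁻²·A⁻².
  Pa = kg·m⁻¹·s⁻².
  Combining: kg⁻¹·s⁻¹·V²·H·Pa = kg⁻¹ · s⁻¹ · (kg²·m⁴·s⁻⁶·A⁻²) · (kg·m²·s⁻²·A⁻²) · (kg·m⁻¹·s⁻²) = kg³·m⁵·s⁻¹¹·A⁻⁴.
Right side:
  H = kg·m²·s⁻²·A⁻².
  Pa = kg·m⁻¹·s⁻².
  V = kg·m²·s⁻³·A⁻¹.
  So V² = kg²·m⁴·s⁻⁶·A⁻².
  Gy = m²·s⁻².
  J = kg·m²·s⁻².
  So J⁻¹ = kg⁻¹·m⁻²·s².
  Combining: H·Pa·s⁻¹·V²·Gy·J⁻¹ = (kg·m²·s⁻²·A⁻²) · (kg·m⁻¹·s⁻²) · s⁻¹ · (kg²·m⁴·s⁻⁶·A⁻²) · (m²·s⁻²) · (kg⁻¹·m⁻²·s²) = kg³·m⁵·s⁻¹¹·A⁻⁴.
Both reduce to kg³·m⁵·s⁻¹¹·A⁻⁴.

Yes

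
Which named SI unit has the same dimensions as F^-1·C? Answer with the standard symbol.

F = C/V (capacitance = charge per voltage),
    = A·s/(kg·m²·s⁻³·A⁻¹) (substituting C and V),
    = kg⁻¹·m⁻²·s⁴·A².
So F⁻¹ = kg·m²·s⁻⁴·A⁻².
C = A·s = s·A (charge = current × time).
Combining: F⁻¹·C = (kg·m²·s⁻⁴·A⁻²) · (s·A) = kg·m²·s⁻³·A⁻¹.
kg·m²·s⁻³·A⁻¹ is the base-SI form of the volt.

V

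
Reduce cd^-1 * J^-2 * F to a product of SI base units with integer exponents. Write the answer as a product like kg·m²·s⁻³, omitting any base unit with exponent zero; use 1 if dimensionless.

kg⁻³·m⁻⁶·s⁸·A²·cd⁻¹

J = N·m (work = force × distance),
    = kg·m²·s⁻².
So J⁻² = kg⁻²·m⁻⁴·s⁴.
F = C/V (capacitance = charge per voltage),
    = A·s/(kg·m²·s⁻³·A⁻¹) (substituting C and V),
    = kg⁻¹·m⁻²·s⁴·A².
Combining: cd⁻¹·J⁻²·F = cd⁻¹ · (kg⁻²·m⁻⁴·s⁴) · (kg⁻¹·m⁻²·s⁴·A²) = kg⁻³·m⁻⁶·s⁸·A²·cd⁻¹.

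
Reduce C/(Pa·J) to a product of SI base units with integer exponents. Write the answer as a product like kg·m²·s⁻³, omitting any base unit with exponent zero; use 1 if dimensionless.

kg⁻²·m⁻¹·s⁵·A

C = A·s = s·A (charge = current × time).
Pa = N/m² (pressure = force per area),
    = kg·m⁻¹·s⁻².
So Pa⁻¹ = kg⁻¹·m·s².
J = N·m (work = force × distance),
    = kg·m²·s⁻².
So J⁻¹ = kg⁻¹·m⁻²·s².
Combining: C·Pa⁻¹·J⁻¹ = (s·A) · (kg⁻¹·m·s²) · (kg⁻¹·m⁻²·s²) = kg⁻²·m⁻¹·s⁵·A.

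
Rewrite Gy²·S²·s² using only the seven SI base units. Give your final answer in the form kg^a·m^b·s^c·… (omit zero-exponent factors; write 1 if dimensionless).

kg⁻²·s⁴·A⁴

Gy = J/kg (absorbed dose = energy per mass),
    = m²·s⁻².
So Gy² = m⁴·s⁻⁴.
S = 1/Ω (conductance is reciprocal resistance),
    = kg⁻¹·m⁻²·s³·A².
So S² = kg⁻²·m⁻⁴·s⁶·A⁴.
Combining: Gy²·S²·s² = (m⁴·s⁻⁴) · (kg⁻²·m⁻⁴·s⁶·A⁴) · s² = kg⁻²·s⁴·A⁴.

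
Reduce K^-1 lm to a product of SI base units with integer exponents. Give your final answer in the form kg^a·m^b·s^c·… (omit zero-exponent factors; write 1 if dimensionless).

K⁻¹·cd

lm = cd·sr = cd (luminous flux; sr is dimensionless).
Combining: K⁻¹·lm = K⁻¹ · cd = K⁻¹·cd.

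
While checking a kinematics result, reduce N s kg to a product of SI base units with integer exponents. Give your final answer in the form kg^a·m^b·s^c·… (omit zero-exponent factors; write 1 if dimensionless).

kg²·m·s⁻¹

N = kg·m/s² = kg·m·s⁻² (force = mass × acceleration).
Combining: N·s·kg = (kg·m·s⁻²) · s · kg = kg²·m·s⁻¹.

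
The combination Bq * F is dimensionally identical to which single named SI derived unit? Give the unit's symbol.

S

Bq = 1/s = s⁻¹ (activity is decays per second).
F = C/V (capacitance = charge per voltage),
    = A·s/(kg·m²·s⁻³·A⁻¹) (substituting C and V),
    = kg⁻¹·m⁻²·s⁴·A².
Combining: Bq·F = s⁻¹ · (kg⁻¹·m⁻²·s⁴·A²) = kg⁻¹·m⁻²·s³·A².
kg⁻¹·m⁻²·s³·A² is the base-SI form of the siemens.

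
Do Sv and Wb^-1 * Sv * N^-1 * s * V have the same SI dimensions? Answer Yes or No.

No

Left side:
  Sv = J/kg (equivalent dose = energy per mass),
      = m²·s⁻².
Right side:
  Wb = kg·m²·s⁻²·A⁻¹.
  So Wb⁻¹ = kg⁻¹·m⁻²·s²·A.
  Sv = m²·s⁻².
  N = kg·m·s⁻².
  So N⁻¹ = kg⁻¹·m⁻¹·s².
  V = kg·m²·s⁻³·A⁻¹.
  Combining: Wb⁻¹·Sv·N⁻¹·s·V = (kg⁻¹·m⁻²·s²·A) · (m²·s⁻²) · (kg⁻¹·m⁻¹·s²) · s · (kg·m²·s⁻³·A⁻¹) = kg⁻¹·m.
Left is m²·s⁻²; right is kg⁻¹·m — different.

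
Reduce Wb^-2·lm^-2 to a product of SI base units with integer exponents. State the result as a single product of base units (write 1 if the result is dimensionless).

Wb = kg·m²·s⁻²·A⁻¹.
So Wb⁻² = kg⁻²·m⁻⁴·s⁴·A².
lm = cd.
So lm⁻² = cd⁻².
Combining: Wb⁻²·lm⁻² = (kg⁻²·m⁻⁴·s⁴·A²) · cd⁻² = kg⁻²·m⁻⁴·s⁴·A²·cd⁻².

kg⁻²·m⁻⁴·s⁴·A²·cd⁻²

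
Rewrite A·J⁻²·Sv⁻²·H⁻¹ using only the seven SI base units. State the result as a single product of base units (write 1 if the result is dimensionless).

J = kg·m²·s⁻².
So J⁻² = kg⁻²·m⁻⁴·s⁴.
Sv = m²·s⁻².
So Sv⁻² = m⁻⁴·s⁴.
H = kg·m²·s⁻²·A⁻².
So H⁻¹ = kg⁻¹·m⁻²·s²·A².
Combining: A·J⁻²·Sv⁻²·H⁻¹ = A · (kg⁻²·m⁻⁴·s⁴) · (m⁻⁴·s⁴) · (kg⁻¹·m⁻²·s²·A²) = kg⁻³·m⁻¹⁰·s¹⁰·A³.

kg⁻³·m⁻¹⁰·s¹⁰·A³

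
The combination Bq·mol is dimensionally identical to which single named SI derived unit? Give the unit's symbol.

Bq = 1/s = s⁻¹ (activity is decays per second).
Combining: Bq·mol = s⁻¹ · mol = s⁻¹·mol.
s⁻¹·mol is the base-SI form of the katal.

kat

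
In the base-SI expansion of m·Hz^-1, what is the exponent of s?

1

Hz = s⁻¹.
So Hz⁻¹ = s.
Combining: m·Hz⁻¹ = m · s = m·s.
The exponent of s is 1.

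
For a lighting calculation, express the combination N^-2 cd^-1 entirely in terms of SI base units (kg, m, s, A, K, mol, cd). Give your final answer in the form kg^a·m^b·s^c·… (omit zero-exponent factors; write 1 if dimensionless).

N = kg·m/s² = kg·m·s⁻² (force = mass × acceleration).
So N⁻² = kg⁻²·m⁻²·s⁴.
Combining: N⁻²·cd⁻¹ = (kg⁻²·m⁻²·s⁴) · cd⁻¹ = kg⁻²·m⁻²·s⁴·cd⁻¹.

kg⁻²·m⁻²·s⁴·cd⁻¹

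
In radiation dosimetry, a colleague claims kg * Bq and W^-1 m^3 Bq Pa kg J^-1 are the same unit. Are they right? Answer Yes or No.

Left side:
  Bq = 1/s = s⁻¹ (activity is decays per second).
  Combining: kg·Bq = kg · s⁻¹ = kg·s⁻¹.
Right side:
  W = kg·m²·s⁻³.
  So W⁻¹ = kg⁻¹·m⁻²·s³.
  Bq = s⁻¹.
  Pa = kg·m⁻¹·s⁻².
  J = kg·m²·s⁻².
  So J⁻¹ = kg⁻¹·m⁻²·s².
  Combining: W⁻¹·m³·Bq·Pa·kg·J⁻¹ = (kg⁻¹·m⁻²·s³) · m³ · s⁻¹ · (kg·m⁻¹·s⁻²) · kg · (kg⁻¹·m⁻²·s²) = m⁻²·s².
Left is kg·s⁻¹; right is m⁻²·s² — different.

No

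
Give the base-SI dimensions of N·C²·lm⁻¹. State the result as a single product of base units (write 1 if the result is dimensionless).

kg·m·A²·cd⁻¹

N = kg·m/s² = kg·m·s⁻² (force = mass × acceleration).
C = A·s = s·A (charge = current × time).
So C² = s²·A².
lm = cd·sr = cd (luminous flux; sr is dimensionless).
So lm⁻¹ = cd⁻¹.
Combining: N·C²·lm⁻¹ = (kg·m·s⁻²) · (s²·A²) · cd⁻¹ = kg·m·A²·cd⁻¹.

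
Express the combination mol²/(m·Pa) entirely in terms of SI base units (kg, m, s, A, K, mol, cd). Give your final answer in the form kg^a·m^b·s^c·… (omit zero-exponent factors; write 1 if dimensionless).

kg⁻¹·s²·mol²

Pa = N/m² (pressure = force per area),
    = kg·m⁻¹·s⁻².
So Pa⁻¹ = kg⁻¹·m·s².
Combining: mol²·m⁻¹·Pa⁻¹ = mol² · m⁻¹ · (kg⁻¹·m·s²) = kg⁻¹·s²·mol².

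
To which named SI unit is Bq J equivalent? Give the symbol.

W

Bq = 1/s = s⁻¹ (activity is decays per second).
J = N·m (work = force × distance),
    = kg·m²·s⁻².
Combining: Bq·J = s⁻¹ · (kg·m²·s⁻²) = kg·m²·s⁻³.
kg·m²·s⁻³ is the base-SI form of the watt.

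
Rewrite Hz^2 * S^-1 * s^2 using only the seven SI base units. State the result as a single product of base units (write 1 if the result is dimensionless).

Hz = 1/s = s⁻¹ (frequency is cycles per second).
So Hz² = s⁻².
S = 1/Ω (conductance is reciprocal resistance),
    = kg⁻¹·m⁻²·s³·A².
So S⁻¹ = kg·m²·s⁻³·A⁻².
Combining: Hz²·S⁻¹·s² = s⁻² · (kg·m²·s⁻³·A⁻²) · s² = kg·m²·s⁻³·A⁻².

kg·m²·s⁻³·A⁻²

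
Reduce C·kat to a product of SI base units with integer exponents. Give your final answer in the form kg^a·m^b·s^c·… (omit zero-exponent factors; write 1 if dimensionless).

C = A·s = s·A (charge = current × time).
kat = mol/s = s⁻¹·mol (catalytic activity).
Combining: C·kat = (s·A) · (s⁻¹·mol) = A·mol.

A·mol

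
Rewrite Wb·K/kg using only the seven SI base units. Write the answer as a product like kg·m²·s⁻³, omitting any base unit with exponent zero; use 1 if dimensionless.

m²·s⁻²·A⁻¹·K

Wb = kg·m²·s⁻²·A⁻¹.
Combining: kg⁻¹·Wb·K = kg⁻¹ · (kg·m²·s⁻²·A⁻¹) · K = m²·s⁻²·A⁻¹·K.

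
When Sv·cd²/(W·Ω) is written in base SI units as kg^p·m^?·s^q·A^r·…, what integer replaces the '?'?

W = J/s (power = energy per time),
    = kg·m²·s⁻³.
So W⁻¹ = kg⁻¹·m⁻²·s³.
Sv = J/kg (equivalent dose = energy per mass),
    = m²·s⁻².
Ω = V/A (resistance = voltage per current),
    = kg·m²·s⁻³·A⁻².
So Ω⁻¹ = kg⁻¹·m⁻²·s³·A².
Combining: W⁻¹·Sv·cd²·Ω⁻¹ = (kg⁻¹·m⁻²·s³) · (m²·s⁻²) · cd² · (kg⁻¹·m⁻²·s³·A²) = kg⁻²·m⁻²·s⁴·A²·cd².
The exponent of m is -2.

-2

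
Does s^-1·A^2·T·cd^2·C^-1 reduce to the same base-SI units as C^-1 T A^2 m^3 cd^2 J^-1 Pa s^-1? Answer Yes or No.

Yes

Left side:
  T = kg·s⁻²·A⁻¹.
  C = s·A.
  So C⁻¹ = s⁻¹·A⁻¹.
  Combining: s⁻¹·A²·T·cd²·C⁻¹ = s⁻¹ · A² · (kg·s⁻²·A⁻¹) · cd² · (s⁻¹·A⁻¹) = kg·s⁻⁴·cd².
Right side:
  C = A·s = s·A (charge = current × time).
  So C⁻¹ = s⁻¹·A⁻¹.
  T = Wb/m² (flux density = flux per area),
      = kg·s⁻²·A⁻¹.
  J = N·m (work = force × distance),
      = kg·m²·s⁻².
  So J⁻¹ = kg⁻¹·m⁻²·s².
  Pa = N/m² (pressure = force per area),
      = kg·m⁻¹·s⁻².
  Combining: C⁻¹·T·A²·m³·cd²·J⁻¹·Pa·s⁻¹ = (s⁻¹·A⁻¹) · (kg·s⁻²·A⁻¹) · A² · m³ · cd² · (kg⁻¹·m⁻²·s²) · (kg·m⁻¹·s⁻²) · s⁻¹ = kg·s⁻⁴·cd².
Both reduce to kg·s⁻⁴·cd².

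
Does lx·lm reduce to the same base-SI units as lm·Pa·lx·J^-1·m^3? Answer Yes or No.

Left side:
  lx = lm/m² (illuminance = luminous flux per area),
      = m⁻²·cd.
  lm = cd·sr = cd (luminous flux; sr is dimensionless).
  Combining: lx·lm = (m⁻²·cd) · cd = m⁻²·cd².
Right side:
  lm = cd.
  Pa = kg·m⁻¹·s⁻².
  lx = m⁻²·cd.
  J = kg·m²·s⁻².
  So J⁻¹ = kg⁻¹·m⁻²·s².
  Combining: lm·Pa·lx·J⁻¹·m³ = cd · (kg·m⁻¹·s⁻²) · (m⁻²·cd) · (kg⁻¹·m⁻²·s²) · m³ = m⁻²·cd².
Both reduce to m⁻²·cd².

Yes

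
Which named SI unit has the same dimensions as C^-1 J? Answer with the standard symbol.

C = A·s = s·A (charge = current × time).
So C⁻¹ = s⁻¹·A⁻¹.
J = N·m (work = force × distance),
    = kg·m²·s⁻².
Combining: C⁻¹·J = (s⁻¹·A⁻¹) · (kg·m²·s⁻²) = kg·m²·s⁻³·A⁻¹.
kg·m²·s⁻³·A⁻¹ is the base-SI form of the volt.

V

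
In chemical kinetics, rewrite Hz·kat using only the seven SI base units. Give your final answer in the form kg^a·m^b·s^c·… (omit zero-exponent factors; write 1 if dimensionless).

s⁻²·mol

Hz = s⁻¹.
kat = s⁻¹·mol.
Combining: Hz·kat = s⁻¹ · (s⁻¹·mol) = s⁻²·mol.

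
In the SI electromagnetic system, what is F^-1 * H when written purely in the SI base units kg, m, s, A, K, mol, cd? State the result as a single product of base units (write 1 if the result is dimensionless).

kg²·m⁴·s⁻⁶·A⁻⁴

F = kg⁻¹·m⁻²·s⁴·A².
So F⁻¹ = kg·m²·s⁻⁴·A⁻².
H = kg·m²·s⁻²·A⁻².
Combining: F⁻¹·H = (kg·m²·s⁻⁴·A⁻²) · (kg·m²·s⁻²·A⁻²) = kg²·m⁴·s⁻⁶·A⁻⁴.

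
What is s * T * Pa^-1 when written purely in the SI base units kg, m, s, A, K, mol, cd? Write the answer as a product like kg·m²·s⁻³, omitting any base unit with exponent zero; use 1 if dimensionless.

T = kg·s⁻²·A⁻¹.
Pa = kg·m⁻¹·s⁻².
So Pa⁻¹ = kg⁻¹·m·s².
Combining: s·T·Pa⁻¹ = s · (kg·s⁻²·A⁻¹) · (kg⁻¹·m·s²) = m·s·A⁻¹.

m·s·A⁻¹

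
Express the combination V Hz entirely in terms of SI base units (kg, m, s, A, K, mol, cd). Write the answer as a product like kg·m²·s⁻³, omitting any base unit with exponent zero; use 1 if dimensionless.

kg·m²·s⁻⁴·A⁻¹

V = W/A (potential = power per current),
    = kg·m²·s⁻³·A⁻¹.
Hz = 1/s = s⁻¹ (frequency is cycles per second).
Combining: V·Hz = (kg·m²·s⁻³·A⁻¹) · s⁻¹ = kg·m²·s⁻⁴·A⁻¹.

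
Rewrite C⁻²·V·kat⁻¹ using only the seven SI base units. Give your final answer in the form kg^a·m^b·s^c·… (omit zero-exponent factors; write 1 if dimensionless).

C = A·s = s·A (charge = current × time).
So C⁻² = s⁻²·A⁻².
V = W/A (potential = power per current),
    = kg·m²·s⁻³·A⁻¹.
kat = mol/s = s⁻¹·mol (catalytic activity).
So kat⁻¹ = s·mol⁻¹.
Combining: C⁻²·V·kat⁻¹ = (s⁻²·A⁻²) · (kg·m²·s⁻³·A⁻¹) · (s·mol⁻¹) = kg·m²·s⁻⁴·A⁻³·mol⁻¹.

kg·m²·s⁻⁴·A⁻³·mol⁻¹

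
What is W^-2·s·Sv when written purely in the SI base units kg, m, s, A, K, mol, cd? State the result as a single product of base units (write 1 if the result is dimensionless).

kg⁻²·m⁻²·s⁵

W = J/s (power = energy per time),
    = kg·m²·s⁻³.
So W⁻² = kg⁻²·m⁻⁴·s⁶.
Sv = J/kg (equivalent dose = energy per mass),
    = m²·s⁻².
Combining: W⁻²·s·Sv = (kg⁻²·m⁻⁴·s⁶) · s · (m²·s⁻²) = kg⁻²·m⁻²·s⁵.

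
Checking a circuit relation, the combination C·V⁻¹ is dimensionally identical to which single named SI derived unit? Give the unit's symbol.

C = A·s = s·A (charge = current × time).
V = W/A (potential = power per current),
    = kg·m²·s⁻³·A⁻¹.
So V⁻¹ = kg⁻¹·m⁻²·s³·A.
Combining: C·V⁻¹ = (s·A) · (kg⁻¹·m⁻²·s³·A) = kg⁻¹·m⁻²·s⁴·A².
kg⁻¹·m⁻²·s⁴·A² is the base-SI form of the farad.

F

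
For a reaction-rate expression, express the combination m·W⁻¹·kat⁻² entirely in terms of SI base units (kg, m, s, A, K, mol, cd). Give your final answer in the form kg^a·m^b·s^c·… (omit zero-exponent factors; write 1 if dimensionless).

kg⁻¹·m⁻¹·s⁵·mol⁻²

W = kg·m²·s⁻³.
So W⁻¹ = kg⁻¹·m⁻²·s³.
kat = s⁻¹·mol.
So kat⁻² = s²·mol⁻².
Combining: m·W⁻¹·kat⁻² = m · (kg⁻¹·m⁻²·s³) · (s²·mol⁻²) = kg⁻¹·m⁻¹·s⁵·mol⁻².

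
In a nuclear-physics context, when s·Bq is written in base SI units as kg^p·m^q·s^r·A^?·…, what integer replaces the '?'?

0

Bq = s⁻¹.
Combining: s·Bq = s · s⁻¹ = 1.
The exponent of A is 0.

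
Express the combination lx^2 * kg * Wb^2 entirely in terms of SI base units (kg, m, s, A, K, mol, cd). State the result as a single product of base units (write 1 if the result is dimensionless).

lx = lm/m² (illuminance = luminous flux per area),
    = m⁻²·cd.
So lx² = m⁻⁴·cd².
Wb = V·s (flux: a volt is a weber per second),
    = kg·m²·s⁻²·A⁻¹.
So Wb² = kg²·m⁴·s⁻⁴·A⁻².
Combining: lx²·kg·Wb² = (m⁻⁴·cd²) · kg · (kg²·m⁴·s⁻⁴·A⁻²) = kg³·s⁻⁴·A⁻²·cd².

kg³·s⁻⁴·A⁻²·cd²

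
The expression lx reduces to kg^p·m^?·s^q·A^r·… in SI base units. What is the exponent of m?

-2

lx = lm/m² (illuminance = luminous flux per area),
    = m⁻²·cd.
The exponent of m is -2.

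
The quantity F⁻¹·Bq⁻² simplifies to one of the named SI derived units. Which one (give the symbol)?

F = C/V (capacitance = charge per voltage),
    = A·s/(kg·m²·s⁻³·A⁻¹) (substituting C and V),
    = kg⁻¹·m⁻²·s⁴·A².
So F⁻¹ = kg·m²·s⁻⁴·A⁻².
Bq = 1/s = s⁻¹ (activity is decays per second).
So Bq⁻² = s².
Combining: F⁻¹·Bq⁻² = (kg·m²·s⁻⁴·A⁻²) · s² = kg·m²·s⁻²·A⁻².
kg·m²·s⁻²·A⁻² is the base-SI form of the henry.

H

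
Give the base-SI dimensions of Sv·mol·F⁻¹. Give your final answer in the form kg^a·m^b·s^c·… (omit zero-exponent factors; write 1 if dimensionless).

Sv = J/kg (equivalent dose = energy per mass),
    = m²·s⁻².
F = C/V (capacitance = charge per voltage),
    = A·s/(kg·m²·s⁻³·A⁻¹) (substituting C and V),
    = kg⁻¹·m⁻²·s⁴·A².
So F⁻¹ = kg·m²·s⁻⁴·A⁻².
Combining: Sv·mol·F⁻¹ = (m²·s⁻²) · mol · (kg·m²·s⁻⁴·A⁻²) = kg·m⁴·s⁻⁶·A⁻²·mol.

kg·m⁴·s⁻⁶·A⁻²·mol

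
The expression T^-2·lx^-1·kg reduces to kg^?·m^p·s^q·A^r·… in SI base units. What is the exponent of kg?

T = Wb/m² (flux density = flux per area),
    = kg·s⁻²·A⁻¹.
So T⁻² = kg⁻²·s⁴·A².
lx = lm/m² (illuminance = luminous flux per area),
    = m⁻²·cd.
So lx⁻¹ = m²·cd⁻¹.
Combining: T⁻²·lx⁻¹·kg = (kg⁻²·s⁴·A²) · (m²·cd⁻¹) · kg = kg⁻¹·m²·s⁴·A²·cd⁻¹.
The exponent of kg is -1.

-1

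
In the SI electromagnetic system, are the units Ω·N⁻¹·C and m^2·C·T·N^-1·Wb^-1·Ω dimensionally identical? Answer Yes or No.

Yes

Left side:
  Ω = V/A (resistance = voltage per current),
      = kg·m²·s⁻³·A⁻².
  N = kg·m/s² = kg·m·s⁻² (force = mass × acceleration).
  So N⁻¹ = kg⁻¹·m⁻¹·s².
  C = A·s = s·A (charge = current × time).
  Combining: Ω·N⁻¹·C = (kg·m²·s⁻³·A⁻²) · (kg⁻¹·m⁻¹·s²) · (s·A) = m·A⁻¹.
Right side:
  C = A·s = s·A (charge = current × time).
  T = Wb/m² (flux density = flux per area),
      = kg·s⁻²·A⁻¹.
  N = kg·m/s² = kg·m·s⁻² (force = mass × acceleration).
  So N⁻¹ = kg⁻¹·m⁻¹·s².
  Wb = V·s (flux: a volt is a weber per second),
      = kg·m²·s⁻²·A⁻¹.
  So Wb⁻¹ = kg⁻¹·m⁻²·s²·A.
  Ω = V/A (resistance = voltage per current),
      = kg·m²·s⁻³·A⁻².
  Combining: m²·C·T·N⁻¹·Wb⁻¹·Ω = m² · (s·A) · (kg·s⁻²·A⁻¹) · (kg⁻¹·m⁻¹·s²) · (kg⁻¹·m⁻²·s²·A) · (kg·m²·s⁻³·A⁻²) = m·A⁻¹.
Both reduce to m·A⁻¹.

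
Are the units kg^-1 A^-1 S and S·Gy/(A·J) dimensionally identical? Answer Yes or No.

Yes

Left side:
  S = 1/Ω (conductance is reciprocal resistance),
      = kg⁻¹·m⁻²·s³·A².
  Combining: kg⁻¹·A⁻¹·S = kg⁻¹ · A⁻¹ · (kg⁻¹·m⁻²·s³·A²) = kg⁻²·m⁻²·s³·A.
Right side:
  S = kg⁻¹·m⁻²·s³·A².
  Gy = m²·s⁻².
  J = kg·m²·s⁻².
  So J⁻¹ = kg⁻¹·m⁻²·s².
  Combining: S·Gy·A⁻¹·J⁻¹ = (kg⁻¹·m⁻²·s³·A²) · (m²·s⁻²) · A⁻¹ · (kg⁻¹·m⁻²·s²) = kg⁻²·m⁻²·s³·A.
Both reduce to kg⁻²·m⁻²·s³·A.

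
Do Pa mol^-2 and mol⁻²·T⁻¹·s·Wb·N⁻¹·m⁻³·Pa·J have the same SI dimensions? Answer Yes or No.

Left side:
  Pa = kg·m⁻¹·s⁻².
  Combining: Pa·mol⁻² = (kg·m⁻¹·s⁻²) · mol⁻² = kg·m⁻¹·s⁻²·mol⁻².
Right side:
  T = Wb/m² (flux density = flux per area),
      = kg·s⁻²·A⁻¹.
  So T⁻¹ = kg⁻¹·s²·A.
  Wb = V·s (flux: a volt is a weber per second),
      = kg·m²·s⁻²·A⁻¹.
  N = kg·m/s² = kg·m·s⁻² (force = mass × acceleration).
  So N⁻¹ = kg⁻¹·m⁻¹·s².
  Pa = N/m² (pressure = force per area),
      = kg·m⁻¹·s⁻².
  J = N·m (work = force × distance),
      = kg·m²·s⁻².
  Combining: mol⁻²·T⁻¹·s·Wb·N⁻¹·m⁻³·Pa·J = mol⁻² · (kg⁻¹·s²·A) · s · (kg·m²·s⁻²·A⁻¹) · (kg⁻¹·m⁻¹·s²) · m⁻³ · (kg·m⁻¹·s⁻²) · (kg·m²·s⁻²) = kg·m⁻¹·s⁻¹·mol⁻².
Left is kg·m⁻¹·s⁻²·mol⁻²; right is kg·m⁻¹·s⁻¹·mol⁻² — different.

No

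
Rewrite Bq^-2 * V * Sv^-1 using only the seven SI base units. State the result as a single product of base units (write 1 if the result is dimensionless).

kg·s·A⁻¹

Bq = s⁻¹.
So Bq⁻² = s².
V = kg·m²·s⁻³·A⁻¹.
Sv = m²·s⁻².
So Sv⁻¹ = m⁻²·s².
Combining: Bq⁻²·V·Sv⁻¹ = s² · (kg·m²·s⁻³·A⁻¹) · (m⁻²·s²) = kg·s·A⁻¹.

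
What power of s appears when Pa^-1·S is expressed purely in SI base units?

Pa = N/m² (pressure = force per area),
    = kg·m⁻¹·s⁻².
So Pa⁻¹ = kg⁻¹·m·s².
S = 1/Ω (conductance is reciprocal resistance),
    = kg⁻¹·m⁻²·s³·A².
Combining: Pa⁻¹·S = (kg⁻¹·m·s²) · (kg⁻¹·m⁻²·s³·A²) = kg⁻²·m⁻¹·s⁵·A².
The exponent of s is 5.

5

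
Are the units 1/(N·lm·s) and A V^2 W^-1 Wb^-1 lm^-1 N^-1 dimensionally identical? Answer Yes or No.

Left side:
  N = kg·m/s² = kg·m·s⁻² (force = mass × acceleration).
  So N⁻¹ = kg⁻¹·m⁻¹·s².
  lm = cd·sr = cd (luminous flux; sr is dimensionless).
  So lm⁻¹ = cd⁻¹.
  Combining: N⁻¹·lm⁻¹·s⁻¹ = (kg⁻¹·m⁻¹·s²) · cd⁻¹ · s⁻¹ = kg⁻¹·m⁻¹·s·cd⁻¹.
Right side:
  V = W/A (potential = power per current),
      = kg·m²·s⁻³·A⁻¹.
  So V² = kg²·m⁴·s⁻⁶·A⁻².
  W = J/s (power = energy per time),
      = kg·m²·s⁻³.
  So W⁻¹ = kg⁻¹·m⁻²·s³.
  Wb = V·s (flux: a volt is a weber per second),
      = kg·m²·s⁻²·A⁻¹.
  So Wb⁻¹ = kg⁻¹·m⁻²·s²·A.
  lm = cd·sr = cd (luminous flux; sr is dimensionless).
  So lm⁻¹ = cd⁻¹.
  N = kg·m/s² = kg·m·s⁻² (force = mass × acceleration).
  So N⁻¹ = kg⁻¹·m⁻¹·s².
  Combining: A·V²·W⁻¹·Wb⁻¹·lm⁻¹·N⁻¹ = A · (kg²·m⁴·s⁻⁶·A⁻²) · (kg⁻¹·m⁻²·s³) · (kg⁻¹·m⁻²·s²·A) · cd⁻¹ · (kg⁻¹·m⁻¹·s²) = kg⁻¹·m⁻¹·s·cd⁻¹.
Both reduce to kg⁻¹·m⁻¹·s·cd⁻¹.

Yes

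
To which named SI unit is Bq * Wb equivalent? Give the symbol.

Bq = s⁻¹.
Wb = kg·m²·s⁻²·A⁻¹.
Combining: Bq·Wb = s⁻¹ · (kg·m²·s⁻²·A⁻¹) = kg·m²·s⁻³·A⁻¹.
kg·m²·s⁻³·A⁻¹ is the base-SI form of the volt.

V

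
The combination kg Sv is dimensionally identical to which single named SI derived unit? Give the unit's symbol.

Sv = m²·s⁻².
Combining: kg·Sv = kg · (m²·s⁻²) = kg·m²·s⁻².
kg·m²·s⁻² is the base-SI form of the joule.

J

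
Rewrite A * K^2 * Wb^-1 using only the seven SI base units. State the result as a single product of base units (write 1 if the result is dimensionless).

kg⁻¹·m⁻²·s²·A²·K²

Wb = kg·m²·s⁻²·A⁻¹.
So Wb⁻¹ = kg⁻¹·m⁻²·s²·A.
Combining: A·K²·Wb⁻¹ = A · K² · (kg⁻¹·m⁻²·s²·A) = kg⁻¹·m⁻²·s²·A²·K².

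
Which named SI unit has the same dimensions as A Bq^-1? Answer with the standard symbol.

C

Bq = 1/s = s⁻¹ (activity is decays per second).
So Bq⁻¹ = s.
Combining: A·Bq⁻¹ = A · s = s·A.
s·A is the base-SI form of the coulomb.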